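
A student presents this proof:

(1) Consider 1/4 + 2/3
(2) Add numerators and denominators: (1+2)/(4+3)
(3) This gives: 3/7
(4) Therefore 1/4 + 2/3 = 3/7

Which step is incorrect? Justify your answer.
Step 2: Add numerators and denominators: (1+2)/(4+3)

Step 2 incorrectly adds fractions by separately adding numerators and denominators. This is wrong. The correct method requires a common denominator: 1/4 + 2/3 = (1×3 + 2×4)/(4×3) = 11/12 = 11/12. The method used gives 3/7, which is different.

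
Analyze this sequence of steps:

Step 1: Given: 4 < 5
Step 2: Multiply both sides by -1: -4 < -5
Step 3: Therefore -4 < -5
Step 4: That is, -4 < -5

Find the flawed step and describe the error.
Step 2: Multiply both sides by -1: -4 < -5

Step 2 multiplies both sides by -1 but fails to reverse the inequality sign. When multiplying (or dividing) an inequality by a negative number, the direction must be reversed. Since 4 < 5, we should get -4 > -5, i.e., -4 > -5.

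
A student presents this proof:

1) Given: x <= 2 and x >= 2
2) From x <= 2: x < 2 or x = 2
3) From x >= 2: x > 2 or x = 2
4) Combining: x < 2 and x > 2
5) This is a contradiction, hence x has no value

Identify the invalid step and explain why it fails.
Step 4: Combining: x < 2 and x > 2

Step 4 incorrectly combines the conditions. From x <= 2 and x >= 2, the intersection is x = 2. The error treats the 'or' cases as 'and' requirements. The correct conclusion is that x = 2 is the unique solution, not that no solution exists.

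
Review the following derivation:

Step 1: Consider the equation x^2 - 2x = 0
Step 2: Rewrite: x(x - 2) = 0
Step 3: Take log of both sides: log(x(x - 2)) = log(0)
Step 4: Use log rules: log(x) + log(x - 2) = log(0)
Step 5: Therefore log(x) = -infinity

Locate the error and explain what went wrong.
Step 3: Take log of both sides: log(x(x - 2)) = log(0)

Step 3 takes the logarithm of both sides, resulting in log(0) on the right side. The logarithm is only defined for positive numbers; log(0) is undefined (approaches negative infinity). This operation is invalid.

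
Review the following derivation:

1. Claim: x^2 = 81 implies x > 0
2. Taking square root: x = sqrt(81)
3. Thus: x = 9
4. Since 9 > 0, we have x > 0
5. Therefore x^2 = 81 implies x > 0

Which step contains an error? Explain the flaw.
Step 2: Taking square root: x = sqrt(81)

Step 2 takes the square root and assumes the positive root only. The equation x^2 = 81 actually has two solutions: x = 9 and x = -9. The proof silently assumes x > 0 without justification, then uses this assumption to conclude x > 0, which is circular. The counterexample x = -9 shows the claim is false.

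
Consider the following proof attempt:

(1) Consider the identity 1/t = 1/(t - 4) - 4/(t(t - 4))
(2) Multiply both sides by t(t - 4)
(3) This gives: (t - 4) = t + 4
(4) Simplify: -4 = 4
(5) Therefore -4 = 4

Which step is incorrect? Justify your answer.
Step 3: This gives: (t - 4) = t + 4

Step 3 makes a sign error when clearing denominators. Multiplying -4/(t(t - 4)) by t(t - 4) gives -4, not +4. The correct result is (t - 4) = t - 4, which is trivially true, not (t - 4) = t + 4. (Step 1 is a valid identity: 1/(t - 4) - 4/(t(t - 4)) = (t - 4)/(t(t - 4)) = 1/t.)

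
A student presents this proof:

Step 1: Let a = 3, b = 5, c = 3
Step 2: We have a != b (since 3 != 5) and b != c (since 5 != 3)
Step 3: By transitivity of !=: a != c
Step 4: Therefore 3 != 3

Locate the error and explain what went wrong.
Step 3: By transitivity of !=: a != c

Step 3 incorrectly applies transitivity to the '!=' relation. Transitivity states: if a R b and b R c, then a R c. However, '!=' is not transitive. Counterexample: 3 != 5 and 5 != 3, but 3 = 3 (both equal 3). Transitivity holds for relations like <, <=, =, but not for !=.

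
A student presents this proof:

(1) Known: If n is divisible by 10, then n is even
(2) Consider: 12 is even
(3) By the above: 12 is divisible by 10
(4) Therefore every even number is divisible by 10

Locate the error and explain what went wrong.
Step 3: By the above: 12 is divisible by 10

Step 3 commits the fallacy of affirming the consequent. The known fact 'divisible by 10 → even' does NOT imply 'even → divisible by 10'. That would be the converse, which is false. For example, 12 is even but 12 ÷ 10 = 1.20, which is not an integer.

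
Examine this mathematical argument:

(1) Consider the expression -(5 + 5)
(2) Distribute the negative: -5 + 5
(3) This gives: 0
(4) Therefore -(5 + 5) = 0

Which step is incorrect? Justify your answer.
Step 2: Distribute the negative: -5 + 5

Step 2 incorrectly distributes the negative sign. The correct distribution is -(5 + 5) = -5 - 5 = -10. The negative must be applied to both terms, not just the first. The error treats -(5 + 5) as -5 + 5, which equals 0 instead of -10.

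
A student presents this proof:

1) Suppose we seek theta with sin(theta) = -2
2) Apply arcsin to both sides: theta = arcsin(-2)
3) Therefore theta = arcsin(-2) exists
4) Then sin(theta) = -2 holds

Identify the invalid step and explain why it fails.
Step 2: Apply arcsin to both sides: theta = arcsin(-2)

Step 2 applies arcsin to -2. However, arcsin(x) is only defined for x in [-1, 1] because sin(theta) can only produce values in that range. Since |-2| > 1, arcsin(-2) is undefined. There is no angle whose sine equals -2.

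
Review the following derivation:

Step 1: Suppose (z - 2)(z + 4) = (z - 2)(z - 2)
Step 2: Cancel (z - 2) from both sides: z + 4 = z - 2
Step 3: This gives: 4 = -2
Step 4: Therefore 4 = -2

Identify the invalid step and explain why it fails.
Step 2: Cancel (z - 2) from both sides: z + 4 = z - 2

Step 2 cancels (z - 2) from both sides. This is only valid if (z - 2) ≠ 0, i.e., z ≠ 2. When z = 2, both sides equal zero regardless of the other factors. The correct approach requires considering z = 2 as a separate case.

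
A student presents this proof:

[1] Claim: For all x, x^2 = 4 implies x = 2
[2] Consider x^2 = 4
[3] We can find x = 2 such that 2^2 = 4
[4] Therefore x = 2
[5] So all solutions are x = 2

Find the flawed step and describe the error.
Step 4: Therefore x = 2

Step 4 incorrectly concludes that x = 2 is the only solution. The proof shows that x = 2 is A solution (existence), but does not show it is the ONLY solution (uniqueness). In fact, x = -2 is also a solution since (-2)^2 = 4. Finding one solution doesn't prove there are no others.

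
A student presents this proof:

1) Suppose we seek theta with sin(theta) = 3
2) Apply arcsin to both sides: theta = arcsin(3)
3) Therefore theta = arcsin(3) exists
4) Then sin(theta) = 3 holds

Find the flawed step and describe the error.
Step 2: Apply arcsin to both sides: theta = arcsin(3)

Step 2 applies arcsin to 3. However, arcsin(x) is only defined for x in [-1, 1] because sin(theta) can only produce values in that range. Since |3| > 1, arcsin(3) is undefined. There is no angle whose sine equals 3.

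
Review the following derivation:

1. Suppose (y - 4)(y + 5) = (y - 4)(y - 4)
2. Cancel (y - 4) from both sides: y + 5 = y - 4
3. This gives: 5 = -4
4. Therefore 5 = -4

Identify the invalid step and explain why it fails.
Step 2: Cancel (y - 4) from both sides: y + 5 = y - 4

Step 2 cancels (y - 4) from both sides. This is only valid if (y - 4) ≠ 0, i.e., y ≠ 4. When y = 4, both sides equal zero regardless of the other factors. The correct approach requires considering y = 4 as a separate case.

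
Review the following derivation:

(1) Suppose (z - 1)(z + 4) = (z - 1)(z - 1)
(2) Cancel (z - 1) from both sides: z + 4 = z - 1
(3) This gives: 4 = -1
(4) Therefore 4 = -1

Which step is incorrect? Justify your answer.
Step 2: Cancel (z - 1) from both sides: z + 4 = z - 1

Step 2 cancels (z - 1) from both sides. This is only valid if (z - 1) ≠ 0, i.e., z ≠ 1. When z = 1, both sides equal zero regardless of the other factors. The correct approach requires considering z = 1 as a separate case.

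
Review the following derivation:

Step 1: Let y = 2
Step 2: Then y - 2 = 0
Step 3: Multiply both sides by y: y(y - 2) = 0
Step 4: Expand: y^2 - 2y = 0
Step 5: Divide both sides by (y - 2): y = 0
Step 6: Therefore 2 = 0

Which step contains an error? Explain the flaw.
Step 5: Divide both sides by (y - 2): y = 0

Step 5 divides both sides by (y - 2). However, since y = 2, we have (y - 2) = 0. Division by zero is undefined, making this step invalid.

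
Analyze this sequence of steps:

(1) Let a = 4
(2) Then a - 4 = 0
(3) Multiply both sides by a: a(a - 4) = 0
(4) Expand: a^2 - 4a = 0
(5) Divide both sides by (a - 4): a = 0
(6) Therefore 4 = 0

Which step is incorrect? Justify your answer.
Step 5: Divide both sides by (a - 4): a = 0

Step 5 divides both sides by (a - 4). However, since a = 4, we have (a - 4) = 0. Division by zero is undefined, making this step invalid.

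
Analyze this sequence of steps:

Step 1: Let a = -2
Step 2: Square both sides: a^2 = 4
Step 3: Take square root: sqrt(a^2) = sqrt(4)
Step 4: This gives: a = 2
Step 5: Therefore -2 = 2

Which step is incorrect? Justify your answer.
Step 4: This gives: a = 2

Step 4 incorrectly states that sqrt(a^2) = a. The correct identity is sqrt(a^2) = |a|. Since a = -2 < 0, we have sqrt(a^2) = |-2| = 2, not a = -2.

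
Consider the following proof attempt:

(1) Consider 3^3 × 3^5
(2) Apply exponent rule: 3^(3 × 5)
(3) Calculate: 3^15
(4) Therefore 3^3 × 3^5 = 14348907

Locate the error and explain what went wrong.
Step 2: Apply exponent rule: 3^(3 × 5)

Step 2 incorrectly states that a^b × a^c = a^(b×c). The correct rule is a^b × a^c = a^(b+c). The actual value is 3^3 × 3^5 = 3^8 = 6561, not 3^15 = 14348907.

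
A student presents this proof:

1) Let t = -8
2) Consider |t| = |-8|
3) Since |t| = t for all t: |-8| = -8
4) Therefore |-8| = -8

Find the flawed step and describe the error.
Step 3: Since |t| = t for all t: |-8| = -8

Step 3 incorrectly states that |t| = t for all t. The correct definition is |t| = t when t >= 0, and |t| = -t when t < 0. Since -8 < 0, we have |-8| = -(-8) = 8, not -8.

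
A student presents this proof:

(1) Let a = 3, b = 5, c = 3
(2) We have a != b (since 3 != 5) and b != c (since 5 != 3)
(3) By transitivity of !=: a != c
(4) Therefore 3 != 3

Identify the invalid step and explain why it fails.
Step 3: By transitivity of !=: a != c

Step 3 incorrectly applies transitivity to the '!=' relation. Transitivity states: if a R b and b R c, then a R c. However, '!=' is not transitive. Counterexample: 3 != 5 and 5 != 3, but 3 = 3 (both equal 3). Transitivity holds for relations like <, <=, =, but not for !=.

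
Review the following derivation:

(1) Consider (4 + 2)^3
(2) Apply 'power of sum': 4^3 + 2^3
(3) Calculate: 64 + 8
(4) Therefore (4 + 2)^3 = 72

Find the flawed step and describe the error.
Step 2: Apply 'power of sum': 4^3 + 2^3

Step 2 incorrectly applies a non-existent rule '(a+b)^n = a^n + b^n'. This is false in general. The correct expansion uses the binomial theorem. The actual value is (4 + 2)^3 = 6^3 = 216, not 72.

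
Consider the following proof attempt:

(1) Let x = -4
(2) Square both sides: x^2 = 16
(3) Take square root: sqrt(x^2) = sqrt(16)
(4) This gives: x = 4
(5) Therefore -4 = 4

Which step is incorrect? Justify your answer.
Step 4: This gives: x = 4

Step 4 incorrectly states that sqrt(x^2) = x. The correct identity is sqrt(x^2) = |x|. Since x = -4 < 0, we have sqrt(x^2) = |-4| = 4, not x = -4.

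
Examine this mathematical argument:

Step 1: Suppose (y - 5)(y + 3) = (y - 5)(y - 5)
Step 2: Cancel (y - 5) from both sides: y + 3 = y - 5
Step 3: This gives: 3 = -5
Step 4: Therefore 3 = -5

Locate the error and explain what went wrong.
Step 2: Cancel (y - 5) from both sides: y + 3 = y - 5

Step 2 cancels (y - 5) from both sides. This is only valid if (y - 5) ≠ 0, i.e., y ≠ 5. When y = 5, both sides equal zero regardless of the other factors. The correct approach requires considering y = 5 as a separate case.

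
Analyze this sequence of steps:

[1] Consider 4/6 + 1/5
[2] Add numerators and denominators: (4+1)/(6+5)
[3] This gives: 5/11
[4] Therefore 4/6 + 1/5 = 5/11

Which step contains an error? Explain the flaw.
Step 2: Add numerators and denominators: (4+1)/(6+5)

Step 2 incorrectly adds fractions by separately adding numerators and denominators. This is wrong. The correct method requires a common denominator: 4/6 + 1/5 = (4×5 + 1×6)/(6×5) = 26/30 = 13/15. The method used gives 5/11, which is different.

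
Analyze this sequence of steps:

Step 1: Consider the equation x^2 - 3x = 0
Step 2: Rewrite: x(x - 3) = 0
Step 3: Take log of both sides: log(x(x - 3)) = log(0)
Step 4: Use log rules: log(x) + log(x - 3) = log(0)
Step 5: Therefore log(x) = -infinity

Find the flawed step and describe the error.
Step 3: Take log of both sides: log(x(x - 3)) = log(0)

Step 3 takes the logarithm of both sides, resulting in log(0) on the right side. The logarithm is only defined for positive numbers; log(0) is undefined (approaches negative infinity). This operation is invalid.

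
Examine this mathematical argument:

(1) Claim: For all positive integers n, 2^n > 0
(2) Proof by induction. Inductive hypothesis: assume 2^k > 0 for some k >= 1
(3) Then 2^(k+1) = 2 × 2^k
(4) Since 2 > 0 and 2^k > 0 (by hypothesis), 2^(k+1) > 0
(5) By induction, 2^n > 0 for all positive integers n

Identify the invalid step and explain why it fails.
Step 5: By induction, 2^n > 0 for all positive integers n

Step 5 concludes the proof by induction, but no base case was ever established. A valid induction proof requires: (1) a base case proving 2^1 > 0, and (2) an inductive step showing IF 2^k > 0 THEN 2^(k+1) > 0. Steps 2-4 correctly establish the inductive step, but without the base case the conclusion in step 5 does not follow.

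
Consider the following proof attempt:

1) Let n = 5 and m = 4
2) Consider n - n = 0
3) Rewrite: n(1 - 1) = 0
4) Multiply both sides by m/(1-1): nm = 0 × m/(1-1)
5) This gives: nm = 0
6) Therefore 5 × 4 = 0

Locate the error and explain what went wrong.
Step 4: Multiply both sides by m/(1-1): nm = 0 × m/(1-1)

Step 4 multiplies both sides by m/(1-1). However, 1-1 = 0, so this is multiplication by m/0, which is undefined. We cannot multiply by an undefined expression.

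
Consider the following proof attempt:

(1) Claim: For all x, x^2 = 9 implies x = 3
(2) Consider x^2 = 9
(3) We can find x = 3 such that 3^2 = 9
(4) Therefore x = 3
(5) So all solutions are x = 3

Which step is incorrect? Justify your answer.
Step 4: Therefore x = 3

Step 4 incorrectly concludes that x = 3 is the only solution. The proof shows that x = 3 is A solution (existence), but does not show it is the ONLY solution (uniqueness). In fact, x = -3 is also a solution since (-3)^2 = 9. Finding one solution doesn't prove there are no others.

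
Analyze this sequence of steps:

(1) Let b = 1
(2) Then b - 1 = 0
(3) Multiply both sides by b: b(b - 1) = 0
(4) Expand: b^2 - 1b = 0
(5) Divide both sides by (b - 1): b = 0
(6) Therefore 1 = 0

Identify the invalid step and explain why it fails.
Step 5: Divide both sides by (b - 1): b = 0

Step 5 divides both sides by (b - 1). However, since b = 1, we have (b - 1) = 0. Division by zero is undefined, making this step invalid.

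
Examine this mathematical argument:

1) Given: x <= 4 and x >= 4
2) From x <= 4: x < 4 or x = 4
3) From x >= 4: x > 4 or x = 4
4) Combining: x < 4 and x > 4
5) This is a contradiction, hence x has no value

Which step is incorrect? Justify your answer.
Step 4: Combining: x < 4 and x > 4

Step 4 incorrectly combines the conditions. From x <= 4 and x >= 4, the intersection is x = 4. The error treats the 'or' cases as 'and' requirements. The correct conclusion is that x = 4 is the unique solution, not that no solution exists.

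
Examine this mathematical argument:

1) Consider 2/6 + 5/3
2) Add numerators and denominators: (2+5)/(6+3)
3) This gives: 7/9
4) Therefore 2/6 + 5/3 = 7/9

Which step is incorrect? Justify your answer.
Step 2: Add numerators and denominators: (2+5)/(6+3)

Step 2 incorrectly adds fractions by separately adding numerators and denominators. This is wrong. The correct method requires a common denominator: 2/6 + 5/3 = (2×3 + 5×6)/(6×3) = 36/18 = 2. The method used gives 7/9, which is different.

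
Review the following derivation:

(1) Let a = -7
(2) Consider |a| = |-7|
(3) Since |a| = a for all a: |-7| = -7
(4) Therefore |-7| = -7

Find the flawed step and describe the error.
Step 3: Since |a| = a for all a: |-7| = -7

Step 3 incorrectly states that |a| = a for all a. The correct definition is |a| = a when a >= 0, and |a| = -a when a < 0. Since -7 < 0, we have |-7| = -(-7) = 7, not -7.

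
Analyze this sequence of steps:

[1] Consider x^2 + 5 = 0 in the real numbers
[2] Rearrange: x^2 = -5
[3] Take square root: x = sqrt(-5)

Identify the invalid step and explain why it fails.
Step 3: Take square root: x = sqrt(-5)

Step 3 takes the square root of -5, which is negative. In the real number system, the square root of a negative number is undefined. The equation x^2 + 5 = 0 has no real solutions. Square roots of negative numbers only exist in the complex numbers.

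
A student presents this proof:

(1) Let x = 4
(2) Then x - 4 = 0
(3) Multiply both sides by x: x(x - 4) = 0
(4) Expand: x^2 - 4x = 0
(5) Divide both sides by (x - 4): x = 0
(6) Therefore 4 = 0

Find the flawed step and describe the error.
Step 5: Divide both sides by (x - 4): x = 0

Step 5 divides both sides by (x - 4). However, since x = 4, we have (x - 4) = 0. Division by zero is undefined, making this step invalid.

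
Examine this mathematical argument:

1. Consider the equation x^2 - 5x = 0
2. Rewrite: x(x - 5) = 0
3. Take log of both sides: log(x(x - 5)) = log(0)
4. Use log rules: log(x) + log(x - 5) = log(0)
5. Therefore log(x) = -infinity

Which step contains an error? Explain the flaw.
Step 3: Take log of both sides: log(x(x - 5)) = log(0)

Step 3 takes the logarithm of both sides, resulting in log(0) on the right side. The logarithm is only defined for positive numbers; log(0) is undefined (approaches negative infinity). This operation is invalid.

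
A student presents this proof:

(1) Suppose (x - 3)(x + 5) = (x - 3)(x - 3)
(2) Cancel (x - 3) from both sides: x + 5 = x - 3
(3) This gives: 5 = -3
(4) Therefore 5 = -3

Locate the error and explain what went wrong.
Step 2: Cancel (x - 3) from both sides: x + 5 = x - 3

Step 2 cancels (x - 3) from both sides. This is only valid if (x - 3) ≠ 0, i.e., x ≠ 3. When x = 3, both sides equal zero regardless of the other factors. The correct approach requires considering x = 3 as a separate case.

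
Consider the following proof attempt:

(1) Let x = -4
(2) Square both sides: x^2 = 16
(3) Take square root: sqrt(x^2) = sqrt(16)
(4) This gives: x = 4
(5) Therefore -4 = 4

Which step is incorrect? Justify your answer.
Step 4: This gives: x = 4

Step 4 incorrectly states that sqrt(x^2) = x. The correct identity is sqrt(x^2) = |x|. Since x = -4 < 0, we have sqrt(x^2) = |-4| = 4, not x = -4.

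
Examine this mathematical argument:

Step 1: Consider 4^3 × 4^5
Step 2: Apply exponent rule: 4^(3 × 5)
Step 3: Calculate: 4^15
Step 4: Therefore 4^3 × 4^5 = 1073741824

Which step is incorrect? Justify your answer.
Step 2: Apply exponent rule: 4^(3 × 5)

Step 2 incorrectly states that a^b × a^c = a^(b×c). The correct rule is a^b × a^c = a^(b+c). The actual value is 4^3 × 4^5 = 4^8 = 65536, not 4^15 = 1073741824.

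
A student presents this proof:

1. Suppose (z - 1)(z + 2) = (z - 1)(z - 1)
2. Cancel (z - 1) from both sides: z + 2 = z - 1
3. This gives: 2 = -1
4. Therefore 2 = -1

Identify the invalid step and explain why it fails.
Step 2: Cancel (z - 1) from both sides: z + 2 = z - 1

Step 2 cancels (z - 1) from both sides. This is only valid if (z - 1) ≠ 0, i.e., z ≠ 1. When z = 1, both sides equal zero regardless of the other factors. The correct approach requires considering z = 1 as a separate case.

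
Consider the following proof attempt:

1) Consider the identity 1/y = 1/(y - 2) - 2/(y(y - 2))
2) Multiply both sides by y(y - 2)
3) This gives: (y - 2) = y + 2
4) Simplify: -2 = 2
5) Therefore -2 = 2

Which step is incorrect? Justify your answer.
Step 3: This gives: (y - 2) = y + 2

Step 3 makes a sign error when clearing denominators. Multiplying -2/(y(y - 2)) by y(y - 2) gives -2, not +2. The correct result is (y - 2) = y - 2, which is trivially true, not (y - 2) = y + 2. (Step 1 is a valid identity: 1/(y - 2) - 2/(y(y - 2)) = (y - 2)/(y(y - 2)) = 1/y.)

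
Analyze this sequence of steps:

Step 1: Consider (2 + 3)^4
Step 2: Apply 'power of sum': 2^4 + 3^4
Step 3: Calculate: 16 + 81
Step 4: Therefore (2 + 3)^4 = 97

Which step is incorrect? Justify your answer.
Step 2: Apply 'power of sum': 2^4 + 3^4

Step 2 incorrectly applies a non-existent rule '(a+b)^n = a^n + b^n'. This is false in general. The correct expansion uses the binomial theorem. The actual value is (2 + 3)^4 = 5^4 = 625, not 97.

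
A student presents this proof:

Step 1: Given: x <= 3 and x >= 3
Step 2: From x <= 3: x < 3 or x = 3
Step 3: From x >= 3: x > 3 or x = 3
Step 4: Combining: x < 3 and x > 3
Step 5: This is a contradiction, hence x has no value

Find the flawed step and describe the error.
Step 4: Combining: x < 3 and x > 3

Step 4 incorrectly combines the conditions. From x <= 3 and x >= 3, the intersection is x = 3. The error treats the 'or' cases as 'and' requirements. The correct conclusion is that x = 3 is the unique solution, not that no solution exists.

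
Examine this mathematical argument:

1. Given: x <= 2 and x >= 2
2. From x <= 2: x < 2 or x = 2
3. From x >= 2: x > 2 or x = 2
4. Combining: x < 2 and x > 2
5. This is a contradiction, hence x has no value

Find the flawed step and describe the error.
Step 4: Combining: x < 2 and x > 2

Step 4 incorrectly combines the conditions. From x <= 2 and x >= 2, the intersection is x = 2. The error treats the 'or' cases as 'and' requirements. The correct conclusion is that x = 2 is the unique solution, not that no solution exists.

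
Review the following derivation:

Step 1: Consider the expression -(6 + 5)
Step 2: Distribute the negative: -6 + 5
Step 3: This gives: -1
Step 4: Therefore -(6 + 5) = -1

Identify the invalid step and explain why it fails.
Step 2: Distribute the negative: -6 + 5

Step 2 incorrectly distributes the negative sign. The correct distribution is -(6 + 5) = -6 - 5 = -11. The negative must be applied to both terms, not just the first. The error treats -(6 + 5) as -6 + 5, which equals -1 instead of -11.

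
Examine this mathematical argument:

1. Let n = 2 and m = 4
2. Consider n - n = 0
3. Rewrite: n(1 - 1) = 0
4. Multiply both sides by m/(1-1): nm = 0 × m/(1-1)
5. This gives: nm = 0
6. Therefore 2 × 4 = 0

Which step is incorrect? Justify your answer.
Step 4: Multiply both sides by m/(1-1): nm = 0 × m/(1-1)

Step 4 multiplies both sides by m/(1-1). However, 1-1 = 0, so this is multiplication by m/0, which is undefined. We cannot multiply by an undefined expression.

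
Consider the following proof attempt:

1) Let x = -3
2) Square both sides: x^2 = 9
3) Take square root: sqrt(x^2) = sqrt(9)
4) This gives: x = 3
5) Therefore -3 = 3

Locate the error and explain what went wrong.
Step 4: This gives: x = 3

Step 4 incorrectly states that sqrt(x^2) = x. The correct identity is sqrt(x^2) = |x|. Since x = -3 < 0, we have sqrt(x^2) = |-3| = 3, not x = -3.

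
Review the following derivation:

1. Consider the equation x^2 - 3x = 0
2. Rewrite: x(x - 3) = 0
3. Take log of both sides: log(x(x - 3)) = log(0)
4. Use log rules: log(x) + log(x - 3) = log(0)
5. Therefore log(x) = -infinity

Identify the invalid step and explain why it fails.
Step 3: Take log of both sides: log(x(x - 3)) = log(0)

Step 3 takes the logarithm of both sides, resulting in log(0) on the right side. The logarithm is only defined for positive numbers; log(0) is undefined (approaches negative infinity). This operation is invalid.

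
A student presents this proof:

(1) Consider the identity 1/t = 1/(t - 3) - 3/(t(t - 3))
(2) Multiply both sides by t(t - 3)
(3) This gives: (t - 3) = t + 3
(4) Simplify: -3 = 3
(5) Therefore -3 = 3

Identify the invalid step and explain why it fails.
Step 3: This gives: (t - 3) = t + 3

Step 3 makes a sign error when clearing denominators. Multiplying -3/(t(t - 3)) by t(t - 3) gives -3, not +3. The correct result is (t - 3) = t - 3, which is trivially true, not (t - 3) = t + 3. (Step 1 is a valid identity: 1/(t - 3) - 3/(t(t - 3)) = (t - 3)/(t(t - 3)) = 1/t.)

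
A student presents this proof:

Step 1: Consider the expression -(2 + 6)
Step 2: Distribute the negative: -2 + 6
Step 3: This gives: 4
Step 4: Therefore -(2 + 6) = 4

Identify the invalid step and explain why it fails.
Step 2: Distribute the negative: -2 + 6

Step 2 incorrectly distributes the negative sign. The correct distribution is -(2 + 6) = -2 - 6 = -8. The negative must be applied to both terms, not just the first. The error treats -(2 + 6) as -2 + 6, which equals 4 instead of -8.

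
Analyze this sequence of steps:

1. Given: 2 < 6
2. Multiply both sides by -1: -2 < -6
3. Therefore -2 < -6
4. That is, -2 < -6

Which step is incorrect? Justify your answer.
Step 2: Multiply both sides by -1: -2 < -6

Step 2 multiplies both sides by -1 but fails to reverse the inequality sign. When multiplying (or dividing) an inequality by a negative number, the direction must be reversed. Since 2 < 6, we should get -2 > -6, i.e., -2 > -6.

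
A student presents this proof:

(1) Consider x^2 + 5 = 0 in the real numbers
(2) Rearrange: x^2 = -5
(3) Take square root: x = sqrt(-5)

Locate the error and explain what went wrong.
Step 3: Take square root: x = sqrt(-5)

Step 3 takes the square root of -5, which is negative. In the real number system, the square root of a negative number is undefined. The equation x^2 + 5 = 0 has no real solutions. Square roots of negative numbers only exist in the complex numbers.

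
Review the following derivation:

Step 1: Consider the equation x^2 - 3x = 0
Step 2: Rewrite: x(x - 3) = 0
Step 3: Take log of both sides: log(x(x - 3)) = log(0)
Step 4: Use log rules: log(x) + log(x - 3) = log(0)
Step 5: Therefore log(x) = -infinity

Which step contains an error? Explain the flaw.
Step 3: Take log of both sides: log(x(x - 3)) = log(0)

Step 3 takes the logarithm of both sides, resulting in log(0) on the right side. The logarithm is only defined for positive numbers; log(0) is undefined (approaches negative infinity). This operation is invalid.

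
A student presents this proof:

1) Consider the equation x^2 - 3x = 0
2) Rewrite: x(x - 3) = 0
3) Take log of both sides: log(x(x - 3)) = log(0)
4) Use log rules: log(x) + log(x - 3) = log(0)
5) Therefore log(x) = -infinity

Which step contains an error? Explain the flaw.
Step 3: Take log of both sides: log(x(x - 3)) = log(0)

Step 3 takes the logarithm of both sides, resulting in log(0) on the right side. The logarithm is only defined for positive numbers; log(0) is undefined (approaches negative infinity). This operation is invalid.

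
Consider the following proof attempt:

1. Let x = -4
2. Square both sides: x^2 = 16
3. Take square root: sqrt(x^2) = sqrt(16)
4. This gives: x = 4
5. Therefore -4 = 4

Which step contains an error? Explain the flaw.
Step 4: This gives: x = 4

Step 4 incorrectly states that sqrt(x^2) = x. The correct identity is sqrt(x^2) = |x|. Since x = -4 < 0, we have sqrt(x^2) = |-4| = 4, not x = -4.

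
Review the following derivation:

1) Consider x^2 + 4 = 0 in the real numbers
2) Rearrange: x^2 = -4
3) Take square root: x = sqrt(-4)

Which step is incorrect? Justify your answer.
Step 3: Take square root: x = sqrt(-4)

Step 3 takes the square root of -4, which is negative. In the real number system, the square root of a negative number is undefined. The equation x^2 + 4 = 0 has no real solutions. Square roots of negative numbers only exist in the complex numbers.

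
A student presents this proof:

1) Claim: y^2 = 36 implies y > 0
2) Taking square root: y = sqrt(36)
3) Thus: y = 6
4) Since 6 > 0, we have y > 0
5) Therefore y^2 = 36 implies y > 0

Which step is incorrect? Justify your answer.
Step 2: Taking square root: y = sqrt(36)

Step 2 takes the square root and assumes the positive root only. The equation y^2 = 36 actually has two solutions: y = 6 and y = -6. The proof silently assumes y > 0 without justification, then uses this assumption to conclude y > 0, which is circular. The counterexample y = -6 shows the claim is false.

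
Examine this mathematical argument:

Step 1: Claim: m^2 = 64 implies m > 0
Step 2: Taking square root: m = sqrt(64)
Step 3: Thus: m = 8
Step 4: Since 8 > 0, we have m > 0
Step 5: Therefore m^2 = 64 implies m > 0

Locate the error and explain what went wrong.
Step 2: Taking square root: m = sqrt(64)

Step 2 takes the square root and assumes the positive root only. The equation m^2 = 64 actually has two solutions: m = 8 and m = -8. The proof silently assumes m > 0 without justification, then uses this assumption to conclude m > 0, which is circular. The counterexample m = -8 shows the claim is false.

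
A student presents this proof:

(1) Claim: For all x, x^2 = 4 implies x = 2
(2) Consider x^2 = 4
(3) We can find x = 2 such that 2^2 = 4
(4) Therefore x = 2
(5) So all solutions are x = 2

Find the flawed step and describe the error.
Step 4: Therefore x = 2

Step 4 incorrectly concludes that x = 2 is the only solution. The proof shows that x = 2 is A solution (existence), but does not show it is the ONLY solution (uniqueness). In fact, x = -2 is also a solution since (-2)^2 = 4. Finding one solution doesn't prove there are no others.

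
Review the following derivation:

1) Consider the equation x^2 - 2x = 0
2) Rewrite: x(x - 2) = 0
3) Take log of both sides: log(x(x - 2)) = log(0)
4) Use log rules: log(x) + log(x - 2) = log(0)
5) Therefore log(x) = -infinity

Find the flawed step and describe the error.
Step 3: Take log of both sides: log(x(x - 2)) = log(0)

Step 3 takes the logarithm of both sides, resulting in log(0) on the right side. The logarithm is only defined for positive numbers; log(0) is undefined (approaches negative infinity). This operation is invalid.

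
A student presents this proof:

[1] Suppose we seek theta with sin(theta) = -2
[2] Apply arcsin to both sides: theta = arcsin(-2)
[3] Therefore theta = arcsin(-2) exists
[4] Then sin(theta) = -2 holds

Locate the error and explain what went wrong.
Step 2: Apply arcsin to both sides: theta = arcsin(-2)

Step 2 applies arcsin to -2. However, arcsin(x) is only defined for x in [-1, 1] because sin(theta) can only produce values in that range. Since |-2| > 1, arcsin(-2) is undefined. There is no angle whose sine equals -2.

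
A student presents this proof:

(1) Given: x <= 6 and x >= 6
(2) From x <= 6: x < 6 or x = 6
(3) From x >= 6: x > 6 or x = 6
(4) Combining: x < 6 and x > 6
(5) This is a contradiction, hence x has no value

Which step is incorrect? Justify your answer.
Step 4: Combining: x < 6 and x > 6

Step 4 incorrectly combines the conditions. From x <= 6 and x >= 6, the intersection is x = 6. The error treats the 'or' cases as 'and' requirements. The correct conclusion is that x = 6 is the unique solution, not that no solution exists.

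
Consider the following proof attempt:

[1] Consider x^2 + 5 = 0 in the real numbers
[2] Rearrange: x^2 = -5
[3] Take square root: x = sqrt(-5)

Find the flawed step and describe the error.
Step 3: Take square root: x = sqrt(-5)

Step 3 takes the square root of -5, which is negative. In the real number system, the square root of a negative number is undefined. The equation x^2 + 5 = 0 has no real solutions. Square roots of negative numbers only exist in the complex numbers.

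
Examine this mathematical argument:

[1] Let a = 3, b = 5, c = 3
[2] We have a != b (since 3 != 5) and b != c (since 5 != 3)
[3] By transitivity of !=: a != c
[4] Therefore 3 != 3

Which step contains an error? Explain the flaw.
Step 3: By transitivity of !=: a != c

Step 3 incorrectly applies transitivity to the '!=' relation. Transitivity states: if a R b and b R c, then a R c. However, '!=' is not transitive. Counterexample: 3 != 5 and 5 != 3, but 3 = 3 (both equal 3). Transitivity holds for relations like <, <=, =, but not for !=.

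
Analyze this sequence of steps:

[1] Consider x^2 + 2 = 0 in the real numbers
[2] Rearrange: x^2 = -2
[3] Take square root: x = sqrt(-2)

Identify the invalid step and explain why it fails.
Step 3: Take square root: x = sqrt(-2)

Step 3 takes the square root of -2, which is negative. In the real number system, the square root of a negative number is undefined. The equation x^2 + 2 = 0 has no real solutions. Square roots of negative numbers only exist in the complex numbers.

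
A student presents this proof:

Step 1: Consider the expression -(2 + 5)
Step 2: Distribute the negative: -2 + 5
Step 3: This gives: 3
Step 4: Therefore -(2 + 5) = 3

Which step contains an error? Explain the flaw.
Step 2: Distribute the negative: -2 + 5

Step 2 incorrectly distributes the negative sign. The correct distribution is -(2 + 5) = -2 - 5 = -7. The negative must be applied to both terms, not just the first. The error treats -(2 + 5) as -2 + 5, which equals 3 instead of -7.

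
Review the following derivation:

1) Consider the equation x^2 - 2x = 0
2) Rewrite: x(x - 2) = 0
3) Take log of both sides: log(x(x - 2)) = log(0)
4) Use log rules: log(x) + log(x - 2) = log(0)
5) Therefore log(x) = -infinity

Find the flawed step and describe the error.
Step 3: Take log of both sides: log(x(x - 2)) = log(0)

Step 3 takes the logarithm of both sides, resulting in log(0) on the right side. The logarithm is only defined for positive numbers; log(0) is undefined (approaches negative infinity). This operation is invalid.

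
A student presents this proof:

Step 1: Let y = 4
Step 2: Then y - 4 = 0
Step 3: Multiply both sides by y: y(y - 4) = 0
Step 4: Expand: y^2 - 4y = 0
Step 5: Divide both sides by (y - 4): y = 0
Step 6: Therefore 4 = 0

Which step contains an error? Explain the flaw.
Step 5: Divide both sides by (y - 4): y = 0

Step 5 divides both sides by (y - 4). However, since y = 4, we have (y - 4) = 0. Division by zero is undefined, making this step invalid.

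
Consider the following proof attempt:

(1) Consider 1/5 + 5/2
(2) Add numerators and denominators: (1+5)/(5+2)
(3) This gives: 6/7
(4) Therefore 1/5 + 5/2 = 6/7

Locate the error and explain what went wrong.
Step 2: Add numerators and denominators: (1+5)/(5+2)

Step 2 incorrectly adds fractions by separately adding numerators and denominators. This is wrong. The correct method requires a common denominator: 1/5 + 5/2 = (1×2 + 5×5)/(5×2) = 27/10 = 27/10. The method used gives 6/7, which is different.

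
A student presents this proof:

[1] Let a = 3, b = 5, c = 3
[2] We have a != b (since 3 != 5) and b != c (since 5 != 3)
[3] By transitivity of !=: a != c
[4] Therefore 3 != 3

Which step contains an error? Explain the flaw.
Step 3: By transitivity of !=: a != c

Step 3 incorrectly applies transitivity to the '!=' relation. Transitivity states: if a R b and b R c, then a R c. However, '!=' is not transitive. Counterexample: 3 != 5 and 5 != 3, but 3 = 3 (both equal 3). Transitivity holds for relations like <, <=, =, but not for !=.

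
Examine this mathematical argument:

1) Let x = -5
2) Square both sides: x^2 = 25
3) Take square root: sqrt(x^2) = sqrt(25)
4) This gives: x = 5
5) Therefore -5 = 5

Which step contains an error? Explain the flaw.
Step 4: This gives: x = 5

Step 4 incorrectly states that sqrt(x^2) = x. The correct identity is sqrt(x^2) = |x|. Since x = -5 < 0, we have sqrt(x^2) = |-5| = 5, not x = -5.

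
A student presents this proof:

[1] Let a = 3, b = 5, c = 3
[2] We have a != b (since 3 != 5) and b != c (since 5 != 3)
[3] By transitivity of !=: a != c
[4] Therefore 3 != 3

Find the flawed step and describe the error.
Step 3: By transitivity of !=: a != c

Step 3 incorrectly applies transitivity to the '!=' relation. Transitivity states: if a R b and b R c, then a R c. However, '!=' is not transitive. Counterexample: 3 != 5 and 5 != 3, but 3 = 3 (both equal 3). Transitivity holds for relations like <, <=, =, but not for !=.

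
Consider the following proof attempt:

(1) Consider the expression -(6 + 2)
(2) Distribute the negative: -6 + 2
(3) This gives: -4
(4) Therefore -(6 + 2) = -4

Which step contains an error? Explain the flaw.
Step 2: Distribute the negative: -6 + 2

Step 2 incorrectly distributes the negative sign. The correct distribution is -(6 + 2) = -6 - 2 = -8. The negative must be applied to both terms, not just the first. The error treats -(6 + 2) as -6 + 2, which equals -4 instead of -8.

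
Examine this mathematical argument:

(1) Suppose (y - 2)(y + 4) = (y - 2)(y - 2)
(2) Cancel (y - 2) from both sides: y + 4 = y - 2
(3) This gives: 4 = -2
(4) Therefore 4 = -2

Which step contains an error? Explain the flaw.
Step 2: Cancel (y - 2) from both sides: y + 4 = y - 2

Step 2 cancels (y - 2) from both sides. This is only valid if (y - 2) ≠ 0, i.e., y ≠ 2. When y = 2, both sides equal zero regardless of the other factors. The correct approach requires considering y = 2 as a separate case.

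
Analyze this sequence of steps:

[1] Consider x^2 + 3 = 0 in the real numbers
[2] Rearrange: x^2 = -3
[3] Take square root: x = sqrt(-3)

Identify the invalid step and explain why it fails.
Step 3: Take square root: x = sqrt(-3)

Step 3 takes the square root of -3, which is negative. In the real number system, the square root of a negative number is undefined. The equation x^2 + 3 = 0 has no real solutions. Square roots of negative numbers only exist in the complex numbers.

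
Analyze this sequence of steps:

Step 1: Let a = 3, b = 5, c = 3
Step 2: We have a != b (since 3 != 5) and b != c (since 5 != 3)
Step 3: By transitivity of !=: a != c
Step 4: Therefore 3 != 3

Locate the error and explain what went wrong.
Step 3: By transitivity of !=: a != c

Step 3 incorrectly applies transitivity to the '!=' relation. Transitivity states: if a R b and b R c, then a R c. However, '!=' is not transitive. Counterexample: 3 != 5 and 5 != 3, but 3 = 3 (both equal 3). Transitivity holds for relations like <, <=, =, but not for !=.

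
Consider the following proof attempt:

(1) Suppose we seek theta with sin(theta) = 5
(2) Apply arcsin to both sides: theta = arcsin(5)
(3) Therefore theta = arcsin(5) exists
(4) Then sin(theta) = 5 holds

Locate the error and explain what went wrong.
Step 2: Apply arcsin to both sides: theta = arcsin(5)

Step 2 applies arcsin to 5. However, arcsin(x) is only defined for x in [-1, 1] because sin(theta) can only produce values in that range. Since |5| > 1, arcsin(5) is undefined. There is no angle whose sine equals 5.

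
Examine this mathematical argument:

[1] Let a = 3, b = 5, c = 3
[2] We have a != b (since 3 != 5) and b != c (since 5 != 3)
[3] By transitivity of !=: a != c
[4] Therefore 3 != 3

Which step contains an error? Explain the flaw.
Step 3: By transitivity of !=: a != c

Step 3 incorrectly applies transitivity to the '!=' relation. Transitivity states: if a R b and b R c, then a R c. However, '!=' is not transitive. Counterexample: 3 != 5 and 5 != 3, but 3 = 3 (both equal 3). Transitivity holds for relations like <, <=, =, but not for !=.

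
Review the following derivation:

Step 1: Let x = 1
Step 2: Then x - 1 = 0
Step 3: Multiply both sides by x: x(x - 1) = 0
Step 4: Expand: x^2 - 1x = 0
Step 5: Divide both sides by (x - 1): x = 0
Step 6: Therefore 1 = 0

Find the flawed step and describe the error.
Step 5: Divide both sides by (x - 1): x = 0

Step 5 divides both sides by (x - 1). However, since x = 1, we have (x - 1) = 0. Division by zero is undefined, making this step invalid.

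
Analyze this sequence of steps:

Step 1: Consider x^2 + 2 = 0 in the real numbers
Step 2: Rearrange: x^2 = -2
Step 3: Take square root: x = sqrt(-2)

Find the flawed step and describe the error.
Step 3: Take square root: x = sqrt(-2)

Step 3 takes the square root of -2, which is negative. In the real number system, the square root of a negative number is undefined. The equation x^2 + 2 = 0 has no real solutions. Square roots of negative numbers only exist in the complex numbers.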